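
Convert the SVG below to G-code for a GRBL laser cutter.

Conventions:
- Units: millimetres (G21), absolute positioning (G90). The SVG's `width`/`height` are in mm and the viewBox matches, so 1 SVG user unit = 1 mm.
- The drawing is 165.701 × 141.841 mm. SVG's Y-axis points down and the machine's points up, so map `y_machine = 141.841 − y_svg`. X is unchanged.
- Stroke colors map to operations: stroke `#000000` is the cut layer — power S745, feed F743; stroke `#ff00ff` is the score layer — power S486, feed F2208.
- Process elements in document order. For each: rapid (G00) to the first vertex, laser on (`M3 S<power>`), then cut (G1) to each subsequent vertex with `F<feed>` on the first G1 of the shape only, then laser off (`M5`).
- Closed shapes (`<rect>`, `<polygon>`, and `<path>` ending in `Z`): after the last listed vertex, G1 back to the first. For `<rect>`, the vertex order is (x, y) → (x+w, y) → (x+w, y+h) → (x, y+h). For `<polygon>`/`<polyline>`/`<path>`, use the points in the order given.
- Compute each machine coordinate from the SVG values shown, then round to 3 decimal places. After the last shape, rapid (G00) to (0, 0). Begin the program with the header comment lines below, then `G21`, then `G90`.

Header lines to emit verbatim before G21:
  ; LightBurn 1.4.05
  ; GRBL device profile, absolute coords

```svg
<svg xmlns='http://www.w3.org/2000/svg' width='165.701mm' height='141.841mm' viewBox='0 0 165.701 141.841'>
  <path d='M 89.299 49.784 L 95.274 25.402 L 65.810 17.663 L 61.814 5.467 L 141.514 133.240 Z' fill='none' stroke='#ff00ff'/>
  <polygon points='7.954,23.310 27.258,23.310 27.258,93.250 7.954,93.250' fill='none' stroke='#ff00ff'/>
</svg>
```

viewBox `0 0 165.701 141.841` with mm width/height → 1 unit = 1 mm. Flip: y_m = 141.841 − y_svg.

**Shape 1** — `<path>` closed polygon, stroke `#ff00ff` → score (S486, F2208). Machine vertices: (89.299,92.057) → (95.274,116.439) → (65.810,124.178) → (61.814,136.374) → (141.514,8.601) → (89.299,92.057). Closed: final G1 returns to the first vertex.

**Shape 2** — `<polygon>` rectangle, stroke `#ff00ff` → score (S486, F2208). Machine vertices: (7.954,118.531) → (27.258,118.531) → (27.258,48.591) → (7.954,48.591) → (7.954,118.531). Closed: final G1 returns to the first vertex.

; LightBurn 1.4.05
; GRBL device profile, absolute coords
G21
G90
G00 X89.299 Y92.057
M3 S486
G1 X95.274 Y116.439 F2208
G1 X65.810 Y124.178
G1 X61.814 Y136.374
G1 X141.514 Y8.601
G1 X89.299 Y92.057
M5
G00 X7.954 Y118.531
M3 S486
G1 X27.258 Y118.531 F2208
G1 X27.258 Y48.591
G1 X7.954 Y48.591
G1 X7.954 Y118.531
M5
G00 X0.000 Y0.000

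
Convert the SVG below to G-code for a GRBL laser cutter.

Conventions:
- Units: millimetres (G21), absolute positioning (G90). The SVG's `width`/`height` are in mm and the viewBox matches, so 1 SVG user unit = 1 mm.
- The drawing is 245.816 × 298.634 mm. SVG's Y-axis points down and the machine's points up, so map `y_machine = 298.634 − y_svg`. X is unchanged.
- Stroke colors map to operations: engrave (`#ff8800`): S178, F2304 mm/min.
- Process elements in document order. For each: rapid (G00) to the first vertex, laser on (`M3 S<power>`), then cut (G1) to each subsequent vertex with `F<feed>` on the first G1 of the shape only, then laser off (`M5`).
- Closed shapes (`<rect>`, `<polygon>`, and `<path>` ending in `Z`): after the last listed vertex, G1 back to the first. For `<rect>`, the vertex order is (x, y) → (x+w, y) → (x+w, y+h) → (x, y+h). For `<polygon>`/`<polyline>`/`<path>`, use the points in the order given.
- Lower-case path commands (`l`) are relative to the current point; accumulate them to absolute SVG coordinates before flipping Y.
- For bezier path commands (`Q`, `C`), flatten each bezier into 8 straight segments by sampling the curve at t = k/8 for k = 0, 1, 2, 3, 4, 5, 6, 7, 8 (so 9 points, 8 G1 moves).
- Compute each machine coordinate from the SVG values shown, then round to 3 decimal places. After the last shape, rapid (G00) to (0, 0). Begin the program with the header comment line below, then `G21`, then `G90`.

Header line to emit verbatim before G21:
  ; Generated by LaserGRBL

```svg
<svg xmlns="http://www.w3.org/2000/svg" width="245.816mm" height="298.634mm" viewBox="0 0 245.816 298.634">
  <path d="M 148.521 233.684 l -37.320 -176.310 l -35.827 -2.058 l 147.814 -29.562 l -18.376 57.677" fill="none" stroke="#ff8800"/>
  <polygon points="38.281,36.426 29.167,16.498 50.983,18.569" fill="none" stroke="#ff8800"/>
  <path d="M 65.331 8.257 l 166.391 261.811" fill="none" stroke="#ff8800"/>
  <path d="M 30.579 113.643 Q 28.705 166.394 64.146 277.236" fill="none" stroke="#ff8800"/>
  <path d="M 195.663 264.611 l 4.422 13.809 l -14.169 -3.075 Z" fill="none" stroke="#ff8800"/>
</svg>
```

; Generated by LaserGRBL
G21
G90
G00 X148.521 Y64.950
M3 S178
G1 X111.201 Y241.260 F2304
G1 X75.374 Y243.318
G1 X223.188 Y272.880
G1 X204.812 Y215.203
M5
G00 X38.281 Y262.208
M3 S178
G1 X29.167 Y282.136 F2304
G1 X50.983 Y280.065
G1 X38.281 Y262.208
M5
G00 X65.331 Y290.377
M3 S178
G1 X231.722 Y28.566 F2304
M5
G00 X30.579 Y184.991
M3 S178
G1 X30.694 Y170.896 F2304
G1 X31.974 Y154.985
G1 X34.421 Y137.259
G1 X38.034 Y117.717
G1 X42.813 Y96.360
G1 X48.758 Y73.188
G1 X55.869 Y48.201
G1 X64.146 Y21.398
M5
G00 X195.663 Y34.023
M3 S178
G1 X200.085 Y20.214 F2304
G1 X185.916 Y23.289
G1 X195.663 Y34.023
M5
G00 X0.000 Y0.000

1 u = 1 mm; y_m = 298.634 − y.

[1] `<path>` open polyline, #ff8800→engrave S178 F2304: (148.521,64.950) → (111.201,241.260) → (75.374,243.318) → (223.188,272.880) → (204.812,215.203)

[2] `<polygon>` regular polygon, #ff8800→engrave S178 F2304: (38.281,262.208) → (29.167,282.136) → (50.983,280.065) → (38.281,262.208) (closed)

[3] `<path>` line segment, #ff8800→engrave S178 F2304: (65.331,290.377) → (231.722,28.566)

[4] `<path>` quadratic bezier, #ff8800→engrave S178 F2304: (30.579,184.991) → (30.694,170.896) → (31.974,154.985) → (34.421,137.259) → (38.034,117.717) → (42.813,96.360) → (48.758,73.188) → (55.869,48.201) → (64.146,21.398)

[5] `<path>` regular polygon, #ff8800→engrave S178 F2304: (195.663,34.023) → (200.085,20.214) → (185.916,23.289) → (195.663,34.023) (closed)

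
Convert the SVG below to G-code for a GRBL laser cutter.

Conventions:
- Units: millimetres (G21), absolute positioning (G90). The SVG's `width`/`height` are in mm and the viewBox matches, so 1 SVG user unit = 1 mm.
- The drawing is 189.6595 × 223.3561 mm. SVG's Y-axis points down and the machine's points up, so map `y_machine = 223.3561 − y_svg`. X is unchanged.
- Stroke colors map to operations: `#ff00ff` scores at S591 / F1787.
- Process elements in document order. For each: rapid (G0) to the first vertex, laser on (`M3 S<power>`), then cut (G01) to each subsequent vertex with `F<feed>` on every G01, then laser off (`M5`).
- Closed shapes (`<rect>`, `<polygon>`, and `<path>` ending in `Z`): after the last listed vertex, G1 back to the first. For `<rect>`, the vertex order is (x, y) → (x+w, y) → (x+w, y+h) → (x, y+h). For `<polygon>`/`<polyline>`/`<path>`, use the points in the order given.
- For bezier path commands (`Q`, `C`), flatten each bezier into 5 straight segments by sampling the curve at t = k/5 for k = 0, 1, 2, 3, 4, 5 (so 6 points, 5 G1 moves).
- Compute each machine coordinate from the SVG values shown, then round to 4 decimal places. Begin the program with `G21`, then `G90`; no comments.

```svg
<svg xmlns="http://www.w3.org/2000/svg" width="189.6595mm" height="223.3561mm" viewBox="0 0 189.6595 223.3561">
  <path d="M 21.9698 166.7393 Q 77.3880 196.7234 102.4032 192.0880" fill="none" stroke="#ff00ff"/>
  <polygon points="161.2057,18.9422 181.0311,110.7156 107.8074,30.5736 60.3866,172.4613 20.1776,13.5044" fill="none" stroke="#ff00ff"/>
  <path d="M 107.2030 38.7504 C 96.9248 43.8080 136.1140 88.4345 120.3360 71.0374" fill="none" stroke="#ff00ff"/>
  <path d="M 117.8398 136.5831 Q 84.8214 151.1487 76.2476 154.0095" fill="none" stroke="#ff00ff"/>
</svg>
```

G21
G90
G0 X21.9698 Y56.6168
M3 S591
G01 X42.9210 Y46.0079 F1787
G01 X61.4399 Y38.1686 F1787
G01 X77.5266 Y33.0989 F1787
G01 X91.1810 Y30.7987 F1787
G01 X102.4032 Y31.2681 F1787
M5
G0 X161.2057 Y204.4139
M3 S591
G01 X181.0311 Y112.6405 F1787
G01 X107.8074 Y192.7825 F1787
G01 X60.3866 Y50.8948 F1787
G01 X20.1776 Y209.8517 F1787
G01 X161.2057 Y204.4139 F1787
M5
G0 X107.2030 Y184.6057
M3 S591
G01 X106.1367 Y177.6356 F1787
G01 X111.9297 Y166.0454 F1787
G01 X119.5692 Y154.7116 F1787
G01 X124.0422 Y148.5105 F1787
G01 X120.3360 Y152.3187 F1787
M5
G0 X117.8398 Y86.7730
M3 S591
G01 X105.6102 Y81.4150 F1787
G01 X95.3362 Y76.9933 F1787
G01 X87.0178 Y73.5080 F1787
G01 X80.6549 Y70.9591 F1787
G01 X76.2476 Y69.3466 F1787
M5

viewBox `0 0 189.6595 223.3561` with mm width/height → 1 unit = 1 mm. Flip: y_m = 223.3561 − y_svg.

**Shape 1** — `<path>` quadratic bezier, stroke `#ff00ff` → score (S591, F1787). Control points (SVG): P0=(21.9698,166.7393), P1=(77.3880,196.7234), P2=(102.4032,192.0880); sampled at t=k/5. Machine vertices: (21.9698,56.6168) → (42.9210,46.0079) → (61.4399,38.1686) → (77.5266,33.0989) → (91.1810,30.7987) → (102.4032,31.2681). Open path.

**Shape 2** — `<polygon>` closed polygon, stroke `#ff00ff` → score (S591, F1787). Machine vertices: (161.2057,204.4139) → (181.0311,112.6405) → (107.8074,192.7825) → (60.3866,50.8948) → (20.1776,209.8517) → (161.2057,204.4139). Closed: final G1 returns to the first vertex.

**Shape 3** — `<path>` cubic bezier, stroke `#ff00ff` → score (S591, F1787). Control points (SVG): P0=(107.2030,38.7504), P1=(96.9248,43.8080), P2=(136.1140,88.4345), P3=(120.3360,71.0374); sampled at t=k/5. Machine vertices: (107.2030,184.6057) → (106.1367,177.6356) → (111.9297,166.0454) → (119.5692,154.7116) → (124.0422,148.5105) → (120.3360,152.3187). Open path.

**Shape 4** — `<path>` quadratic bezier, stroke `#ff00ff` → score (S591, F1787). Control points (SVG): P0=(117.8398,136.5831), P1=(84.8214,151.1487), P2=(76.2476,154.0095); sampled at t=k/5. Machine vertices: (117.8398,86.7730) → (105.6102,81.4150) → (95.3362,76.9933) → (87.0178,73.5080) → (80.6549,70.9591) → (76.2476,69.3466). Open path.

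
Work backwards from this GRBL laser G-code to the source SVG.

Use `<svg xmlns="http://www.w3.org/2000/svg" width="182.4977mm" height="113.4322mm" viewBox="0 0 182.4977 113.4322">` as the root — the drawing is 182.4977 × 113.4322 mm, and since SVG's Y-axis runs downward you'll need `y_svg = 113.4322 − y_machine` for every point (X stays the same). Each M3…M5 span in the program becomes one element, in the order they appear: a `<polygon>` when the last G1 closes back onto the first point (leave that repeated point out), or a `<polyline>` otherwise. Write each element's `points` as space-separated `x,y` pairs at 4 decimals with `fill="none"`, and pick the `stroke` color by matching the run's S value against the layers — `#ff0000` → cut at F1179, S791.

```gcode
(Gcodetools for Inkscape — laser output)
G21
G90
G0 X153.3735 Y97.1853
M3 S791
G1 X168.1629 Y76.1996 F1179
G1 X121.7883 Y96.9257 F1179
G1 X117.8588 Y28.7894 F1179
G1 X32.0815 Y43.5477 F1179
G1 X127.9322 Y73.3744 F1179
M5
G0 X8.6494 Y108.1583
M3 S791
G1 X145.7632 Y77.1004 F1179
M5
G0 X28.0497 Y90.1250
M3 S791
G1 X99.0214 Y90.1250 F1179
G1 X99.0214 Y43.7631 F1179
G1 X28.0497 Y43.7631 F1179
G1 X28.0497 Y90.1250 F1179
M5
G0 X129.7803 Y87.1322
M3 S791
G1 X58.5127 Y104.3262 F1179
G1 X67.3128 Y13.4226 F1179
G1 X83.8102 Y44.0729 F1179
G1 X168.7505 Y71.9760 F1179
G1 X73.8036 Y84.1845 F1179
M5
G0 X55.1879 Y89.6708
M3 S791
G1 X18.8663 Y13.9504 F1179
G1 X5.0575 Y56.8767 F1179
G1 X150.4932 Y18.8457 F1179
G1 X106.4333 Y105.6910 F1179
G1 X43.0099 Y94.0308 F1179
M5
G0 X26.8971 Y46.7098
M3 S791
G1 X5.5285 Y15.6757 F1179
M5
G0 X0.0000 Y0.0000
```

y_svg = 113.4322 − y_m. Every run uses S791, so all elements get stroke `#ff0000` (cut).

[1] open run; points: 153.3735,16.2469 168.1629,37.2326 121.7883,16.5065 117.8588,84.6428 32.0815,69.8845 127.9322,40.0578

[2] open run; points: 8.6494,5.2739 145.7632,36.3318

[3] closed run; points: 28.0497,23.3072 99.0214,23.3072 99.0214,69.6691 28.0497,69.6691

[4] open run; points: 129.7803,26.3000 58.5127,9.1060 67.3128,100.0096 83.8102,69.3593 168.7505,41.4562 73.8036,29.2477

[5] open run; points: 55.1879,23.7614 18.8663,99.4818 5.0575,56.5555 150.4932,94.5865 106.4333,7.7412 43.0099,19.4014

[6] open run; points: 26.8971,66.7224 5.5285,97.7565

<svg xmlns="http://www.w3.org/2000/svg" width="182.4977mm" height="113.4322mm" viewBox="0 0 182.4977 113.4322">
  <polyline points="153.3735,16.2469 168.1629,37.2326 121.7883,16.5065 117.8588,84.6428 32.0815,69.8845 127.9322,40.0578" fill="none" stroke="#ff0000"/>
  <polyline points="8.6494,5.2739 145.7632,36.3318" fill="none" stroke="#ff0000"/>
  <polygon points="28.0497,23.3072 99.0214,23.3072 99.0214,69.6691 28.0497,69.6691" fill="none" stroke="#ff0000"/>
  <polyline points="129.7803,26.3000 58.5127,9.1060 67.3128,100.0096 83.8102,69.3593 168.7505,41.4562 73.8036,29.2477" fill="none" stroke="#ff0000"/>
  <polyline points="55.1879,23.7614 18.8663,99.4818 5.0575,56.5555 150.4932,94.5865 106.4333,7.7412 43.0099,19.4014" fill="none" stroke="#ff0000"/>
  <polyline points="26.8971,66.7224 5.5285,97.7565" fill="none" stroke="#ff0000"/>
</svg>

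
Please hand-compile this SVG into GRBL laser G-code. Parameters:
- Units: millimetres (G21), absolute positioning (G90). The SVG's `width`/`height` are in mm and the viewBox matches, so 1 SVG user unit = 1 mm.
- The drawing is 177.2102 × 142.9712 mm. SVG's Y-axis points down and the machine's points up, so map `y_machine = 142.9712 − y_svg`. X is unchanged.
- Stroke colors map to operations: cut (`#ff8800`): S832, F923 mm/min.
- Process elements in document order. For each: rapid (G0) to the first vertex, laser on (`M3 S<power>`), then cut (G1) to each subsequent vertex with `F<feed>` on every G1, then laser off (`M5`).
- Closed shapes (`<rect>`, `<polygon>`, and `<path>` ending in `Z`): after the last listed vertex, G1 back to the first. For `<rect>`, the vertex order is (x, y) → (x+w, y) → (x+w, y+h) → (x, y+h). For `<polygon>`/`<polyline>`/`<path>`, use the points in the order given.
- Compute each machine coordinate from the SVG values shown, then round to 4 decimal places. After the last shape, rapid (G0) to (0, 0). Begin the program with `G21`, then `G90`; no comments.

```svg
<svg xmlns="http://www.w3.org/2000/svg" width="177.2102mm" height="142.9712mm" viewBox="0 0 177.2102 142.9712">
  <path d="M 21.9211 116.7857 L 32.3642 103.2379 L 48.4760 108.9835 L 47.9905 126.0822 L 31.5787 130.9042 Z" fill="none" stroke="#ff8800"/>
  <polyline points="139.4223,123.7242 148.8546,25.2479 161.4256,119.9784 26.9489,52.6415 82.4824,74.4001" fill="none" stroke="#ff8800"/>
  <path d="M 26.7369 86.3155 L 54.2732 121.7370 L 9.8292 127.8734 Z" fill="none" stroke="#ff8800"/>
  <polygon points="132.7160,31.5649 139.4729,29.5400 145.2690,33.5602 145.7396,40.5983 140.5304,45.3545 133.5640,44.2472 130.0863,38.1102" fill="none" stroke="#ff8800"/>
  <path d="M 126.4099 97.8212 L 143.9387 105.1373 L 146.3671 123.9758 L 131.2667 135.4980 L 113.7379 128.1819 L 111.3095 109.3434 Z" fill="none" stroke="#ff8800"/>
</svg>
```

G21
G90
G0 X21.9211 Y26.1855
M3 S832
G1 X32.3642 Y39.7333 F923
G1 X48.4760 Y33.9877 F923
G1 X47.9905 Y16.8890 F923
G1 X31.5787 Y12.0670 F923
G1 X21.9211 Y26.1855 F923
M5
G0 X139.4223 Y19.2470
M3 S832
G1 X148.8546 Y117.7233 F923
G1 X161.4256 Y22.9928 F923
G1 X26.9489 Y90.3297 F923
G1 X82.4824 Y68.5711 F923
M5
G0 X26.7369 Y56.6557
M3 S832
G1 X54.2732 Y21.2342 F923
G1 X9.8292 Y15.0978 F923
G1 X26.7369 Y56.6557 F923
M5
G0 X132.7160 Y111.4063
M3 S832
G1 X139.4729 Y113.4312 F923
G1 X145.2690 Y109.4110 F923
G1 X145.7396 Y102.3729 F923
G1 X140.5304 Y97.6167 F923
G1 X133.5640 Y98.7240 F923
G1 X130.0863 Y104.8610 F923
G1 X132.7160 Y111.4063 F923
M5
G0 X126.4099 Y45.1500
M3 S832
G1 X143.9387 Y37.8339 F923
G1 X146.3671 Y18.9954 F923
G1 X131.2667 Y7.4732 F923
G1 X113.7379 Y14.7893 F923
G1 X111.3095 Y33.6278 F923
G1 X126.4099 Y45.1500 F923
M5
G0 X0.0000 Y0.0000

Since the viewBox matches the mm dimensions, user units are millimetres directly. The only transform is the Y-flip y_m = 142.9712 − y_svg.

Shape 1 is a regular polygon drawn with `<path>`. Its stroke #ff8800 means cut at S832, F923. After flipping Y the toolpath is (21.9211,26.1855) → (32.3642,39.7333) → (48.4760,33.9877) → (47.9905,16.8890) → (31.5787,12.0670) → (21.9211,26.1855), returning to the start.

Shape 2 is a open polyline drawn with `<polyline>`. Its stroke #ff8800 means cut at S832, F923. After flipping Y the toolpath is (139.4223,19.2470) → (148.8546,117.7233) → (161.4256,22.9928) → (26.9489,90.3297) → (82.4824,68.5711).

Shape 3 is a regular polygon drawn with `<path>`. Its stroke #ff8800 means cut at S832, F923. After flipping Y the toolpath is (26.7369,56.6557) → (54.2732,21.2342) → (9.8292,15.0978) → (26.7369,56.6557), returning to the start.

Shape 4 is a regular polygon drawn with `<polygon>`. Its stroke #ff8800 means cut at S832, F923. After flipping Y the toolpath is (132.7160,111.4063) → (139.4729,113.4312) → (145.2690,109.4110) → (145.7396,102.3729) → (140.5304,97.6167) → (133.5640,98.7240) → (130.0863,104.8610) → (132.7160,111.4063), returning to the start.

Shape 5 is a regular polygon drawn with `<path>`. Its stroke #ff8800 means cut at S832, F923. After flipping Y the toolpath is (126.4099,45.1500) → (143.9387,37.8339) → (146.3671,18.9954) → (131.2667,7.4732) → (113.7379,14.7893) → (111.3095,33.6278) → (126.4099,45.1500), returning to the start.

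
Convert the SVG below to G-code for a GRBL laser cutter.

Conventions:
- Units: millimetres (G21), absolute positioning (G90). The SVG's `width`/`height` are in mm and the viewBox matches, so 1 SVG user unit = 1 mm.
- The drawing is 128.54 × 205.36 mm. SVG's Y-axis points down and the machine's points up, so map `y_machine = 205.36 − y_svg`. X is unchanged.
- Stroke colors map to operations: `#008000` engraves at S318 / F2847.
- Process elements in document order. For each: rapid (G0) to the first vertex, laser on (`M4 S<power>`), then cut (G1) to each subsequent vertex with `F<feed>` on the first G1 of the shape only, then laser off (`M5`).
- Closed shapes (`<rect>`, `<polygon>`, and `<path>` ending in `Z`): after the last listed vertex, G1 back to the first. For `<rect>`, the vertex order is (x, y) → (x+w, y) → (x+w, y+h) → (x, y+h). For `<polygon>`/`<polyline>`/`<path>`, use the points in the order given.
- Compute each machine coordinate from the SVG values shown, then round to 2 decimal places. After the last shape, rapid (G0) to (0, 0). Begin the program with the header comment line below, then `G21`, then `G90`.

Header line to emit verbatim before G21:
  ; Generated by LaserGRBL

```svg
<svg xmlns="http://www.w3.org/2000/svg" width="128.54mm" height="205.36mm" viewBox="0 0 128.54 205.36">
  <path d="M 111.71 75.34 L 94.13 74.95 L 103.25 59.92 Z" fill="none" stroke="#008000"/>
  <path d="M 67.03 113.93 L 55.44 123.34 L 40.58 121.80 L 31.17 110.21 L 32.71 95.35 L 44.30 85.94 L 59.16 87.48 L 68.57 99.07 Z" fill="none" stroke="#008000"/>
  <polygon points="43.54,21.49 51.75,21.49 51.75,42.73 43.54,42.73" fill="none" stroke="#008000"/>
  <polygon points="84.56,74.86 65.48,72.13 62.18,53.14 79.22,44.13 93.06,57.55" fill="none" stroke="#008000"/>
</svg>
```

viewBox `0 0 128.54 205.36` with mm width/height → 1 unit = 1 mm. Flip: y_m = 205.36 − y_svg.

**Shape 1** — `<path>` regular polygon, stroke `#008000` → engrave (S318, F2847). Machine vertices: (111.71,130.02) → (94.13,130.41) → (103.25,145.44) → (111.71,130.02). Closed: final G1 returns to the first vertex.

**Shape 2** — `<path>` regular polygon, stroke `#008000` → engrave (S318, F2847). Machine vertices: (67.03,91.43) → (55.44,82.02) → (40.58,83.56) → (31.17,95.15) → (32.71,110.01) → (44.30,119.42) → (59.16,117.88) → (68.57,106.29) → (67.03,91.43). Closed: final G1 returns to the first vertex.

**Shape 3** — `<polygon>` rectangle, stroke `#008000` → engrave (S318, F2847). Machine vertices: (43.54,183.87) → (51.75,183.87) → (51.75,162.63) → (43.54,162.63) → (43.54,183.87). Closed: final G1 returns to the first vertex.

**Shape 4** — `<polygon>` regular polygon, stroke `#008000` → engrave (S318, F2847). Machine vertices: (84.56,130.50) → (65.48,133.23) → (62.18,152.22) → (79.22,161.23) → (93.06,147.81) → (84.56,130.50). Closed: final G1 returns to the first vertex.

; Generated by LaserGRBL
G21
G90
G0 X111.71 Y130.02
M4 S318
G1 X94.13 Y130.41 F2847
G1 X103.25 Y145.44
G1 X111.71 Y130.02
M5
G0 X67.03 Y91.43
M4 S318
G1 X55.44 Y82.02 F2847
G1 X40.58 Y83.56
G1 X31.17 Y95.15
G1 X32.71 Y110.01
G1 X44.30 Y119.42
G1 X59.16 Y117.88
G1 X68.57 Y106.29
G1 X67.03 Y91.43
M5
G0 X43.54 Y183.87
M4 S318
G1 X51.75 Y183.87 F2847
G1 X51.75 Y162.63
G1 X43.54 Y162.63
G1 X43.54 Y183.87
M5
G0 X84.56 Y130.50
M4 S318
G1 X65.48 Y133.23 F2847
G1 X62.18 Y152.22
G1 X79.22 Y161.23
G1 X93.06 Y147.81
G1 X84.56 Y130.50
M5
G0 X0.00 Y0.00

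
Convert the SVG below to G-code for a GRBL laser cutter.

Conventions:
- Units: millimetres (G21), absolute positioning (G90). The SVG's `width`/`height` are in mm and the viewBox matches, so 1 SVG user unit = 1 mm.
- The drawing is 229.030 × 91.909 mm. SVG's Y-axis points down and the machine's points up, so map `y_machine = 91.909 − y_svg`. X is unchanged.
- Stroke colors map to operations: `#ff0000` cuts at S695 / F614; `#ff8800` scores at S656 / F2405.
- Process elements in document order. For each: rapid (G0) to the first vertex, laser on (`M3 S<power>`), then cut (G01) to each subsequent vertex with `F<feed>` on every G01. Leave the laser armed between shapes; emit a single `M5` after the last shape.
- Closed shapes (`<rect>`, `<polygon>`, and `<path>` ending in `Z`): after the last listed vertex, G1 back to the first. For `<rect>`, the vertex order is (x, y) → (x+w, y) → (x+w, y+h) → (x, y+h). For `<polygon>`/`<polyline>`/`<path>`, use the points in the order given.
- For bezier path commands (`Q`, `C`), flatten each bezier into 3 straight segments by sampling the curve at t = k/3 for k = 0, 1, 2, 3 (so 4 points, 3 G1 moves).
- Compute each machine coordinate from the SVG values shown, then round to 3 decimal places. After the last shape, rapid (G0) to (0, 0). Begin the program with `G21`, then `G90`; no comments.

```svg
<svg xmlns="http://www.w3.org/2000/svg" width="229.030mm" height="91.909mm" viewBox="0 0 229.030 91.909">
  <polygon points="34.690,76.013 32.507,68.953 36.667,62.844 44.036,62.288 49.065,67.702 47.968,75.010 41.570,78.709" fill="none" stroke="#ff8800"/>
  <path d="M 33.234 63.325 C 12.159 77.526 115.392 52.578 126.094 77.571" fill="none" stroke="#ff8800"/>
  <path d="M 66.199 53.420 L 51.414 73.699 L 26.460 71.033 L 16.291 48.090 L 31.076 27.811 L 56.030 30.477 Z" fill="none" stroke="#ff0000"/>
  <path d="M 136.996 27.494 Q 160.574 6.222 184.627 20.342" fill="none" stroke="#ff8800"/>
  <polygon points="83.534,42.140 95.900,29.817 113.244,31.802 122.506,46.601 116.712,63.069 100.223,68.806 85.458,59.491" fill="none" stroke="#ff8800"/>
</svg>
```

Since the viewBox matches the mm dimensions, user units are millimetres directly. The only transform is the Y-flip y_m = 91.909 − y_svg.

Shape 1 is a regular polygon drawn with `<polygon>`. Its stroke #ff8800 means score at S656, F2405. After flipping Y the toolpath is (34.690,15.896) → (32.507,22.956) → (36.667,29.065) → (44.036,29.621) → (49.065,24.207) → (47.968,16.899) → (41.570,13.200) → (34.690,15.896), returning to the start.

Shape 2 is a cubic bezier drawn with `<path>`. Its stroke #ff8800 means score at S656, F2405. After flipping Y the toolpath is (33.234,28.584) → (45.564,24.133) → (92.579,25.984) → (126.094,14.338).

Shape 3 is a regular polygon drawn with `<path>`. Its stroke #ff0000 means cut at S695, F614. After flipping Y the toolpath is (66.199,38.489) → (51.414,18.210) → (26.460,20.876) → (16.291,43.819) → (31.076,64.098) → (56.030,61.432) → (66.199,38.489), returning to the start.

Shape 4 is a quadratic bezier drawn with `<path>`. Its stroke #ff8800 means score at S656, F2405. After flipping Y the toolpath is (136.996,64.415) → (152.767,74.664) → (168.644,77.048) → (184.627,71.567).

Shape 5 is a regular polygon drawn with `<polygon>`. Its stroke #ff8800 means score at S656, F2405. After flipping Y the toolpath is (83.534,49.769) → (95.900,62.092) → (113.244,60.107) → (122.506,45.308) → (116.712,28.840) → (100.223,23.103) → (85.458,32.418) → (83.534,49.769), returning to the start.

G21
G90
G0 X34.690 Y15.896
M3 S656
G01 X32.507 Y22.956 F2405
G01 X36.667 Y29.065 F2405
G01 X44.036 Y29.621 F2405
G01 X49.065 Y24.207 F2405
G01 X47.968 Y16.899 F2405
G01 X41.570 Y13.200 F2405
G01 X34.690 Y15.896 F2405
G0 X33.234 Y28.584
M3 S656
G01 X45.564 Y24.133 F2405
G01 X92.579 Y25.984 F2405
G01 X126.094 Y14.338 F2405
G0 X66.199 Y38.489
M3 S695
G01 X51.414 Y18.210 F614
G01 X26.460 Y20.876 F614
G01 X16.291 Y43.819 F614
G01 X31.076 Y64.098 F614
G01 X56.030 Y61.432 F614
G01 X66.199 Y38.489 F614
G0 X136.996 Y64.415
M3 S656
G01 X152.767 Y74.664 F2405
G01 X168.644 Y77.048 F2405
G01 X184.627 Y71.567 F2405
G0 X83.534 Y49.769
M3 S656
G01 X95.900 Y62.092 F2405
G01 X113.244 Y60.107 F2405
G01 X122.506 Y45.308 F2405
G01 X116.712 Y28.840 F2405
G01 X100.223 Y23.103 F2405
G01 X85.458 Y32.418 F2405
G01 X83.534 Y49.769 F2405
M5
G0 X0.000 Y0.000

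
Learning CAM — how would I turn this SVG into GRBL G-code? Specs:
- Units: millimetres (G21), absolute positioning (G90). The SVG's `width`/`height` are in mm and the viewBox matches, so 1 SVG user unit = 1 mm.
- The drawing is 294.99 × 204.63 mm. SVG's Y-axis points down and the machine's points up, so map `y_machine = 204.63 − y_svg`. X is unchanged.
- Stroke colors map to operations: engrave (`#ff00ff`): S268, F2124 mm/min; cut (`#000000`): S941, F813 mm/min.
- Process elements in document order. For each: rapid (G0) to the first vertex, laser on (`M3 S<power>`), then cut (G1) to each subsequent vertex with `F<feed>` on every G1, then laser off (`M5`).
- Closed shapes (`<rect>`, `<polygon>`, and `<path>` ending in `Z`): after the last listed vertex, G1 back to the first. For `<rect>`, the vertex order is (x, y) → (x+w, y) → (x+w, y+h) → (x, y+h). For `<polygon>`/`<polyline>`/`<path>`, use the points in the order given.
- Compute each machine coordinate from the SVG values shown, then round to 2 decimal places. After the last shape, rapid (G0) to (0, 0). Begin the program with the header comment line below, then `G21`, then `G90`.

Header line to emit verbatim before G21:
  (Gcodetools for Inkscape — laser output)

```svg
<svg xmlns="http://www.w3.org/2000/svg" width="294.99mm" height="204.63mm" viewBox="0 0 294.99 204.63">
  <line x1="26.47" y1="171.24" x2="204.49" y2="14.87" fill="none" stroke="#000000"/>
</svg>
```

(Gcodetools for Inkscape — laser output)
G21
G90
G0 X26.47 Y33.39
M3 S941
G1 X204.49 Y189.76 F813
M5
G0 X0.00 Y0.00

Since the viewBox matches the mm dimensions, user units are millimetres directly. The only transform is the Y-flip y_m = 204.63 − y_svg.

Shape 1 is a line segment drawn with `<line>`. Its stroke #000000 means cut at S941, F813. After flipping Y the toolpath is (26.47,33.39) → (204.49,189.76).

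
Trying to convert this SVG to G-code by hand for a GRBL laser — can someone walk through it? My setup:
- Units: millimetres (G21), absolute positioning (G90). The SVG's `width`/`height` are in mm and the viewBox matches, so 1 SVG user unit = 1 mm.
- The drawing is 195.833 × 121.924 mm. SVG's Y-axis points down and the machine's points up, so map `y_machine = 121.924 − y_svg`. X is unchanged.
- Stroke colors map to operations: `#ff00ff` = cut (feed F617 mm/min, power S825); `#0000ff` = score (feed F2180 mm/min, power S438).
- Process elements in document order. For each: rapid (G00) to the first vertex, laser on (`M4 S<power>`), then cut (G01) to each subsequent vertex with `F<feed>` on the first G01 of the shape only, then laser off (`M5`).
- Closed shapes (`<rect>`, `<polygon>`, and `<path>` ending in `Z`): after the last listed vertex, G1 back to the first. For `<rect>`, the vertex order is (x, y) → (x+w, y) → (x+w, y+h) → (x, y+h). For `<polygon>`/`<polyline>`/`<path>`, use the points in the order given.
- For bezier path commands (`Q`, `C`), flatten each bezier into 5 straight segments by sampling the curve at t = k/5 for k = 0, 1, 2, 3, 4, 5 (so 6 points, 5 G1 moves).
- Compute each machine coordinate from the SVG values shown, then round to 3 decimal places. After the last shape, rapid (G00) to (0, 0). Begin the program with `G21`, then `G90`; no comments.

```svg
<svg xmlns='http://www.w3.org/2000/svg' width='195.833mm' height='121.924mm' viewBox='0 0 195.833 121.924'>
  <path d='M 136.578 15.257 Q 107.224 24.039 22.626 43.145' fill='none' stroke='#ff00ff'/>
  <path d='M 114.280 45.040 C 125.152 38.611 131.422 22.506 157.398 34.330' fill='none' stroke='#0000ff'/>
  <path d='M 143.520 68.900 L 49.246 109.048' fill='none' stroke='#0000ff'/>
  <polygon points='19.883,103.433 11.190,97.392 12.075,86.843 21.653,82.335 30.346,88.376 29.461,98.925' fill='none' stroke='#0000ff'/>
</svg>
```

1 u = 1 mm; y_m = 121.924 − y.

[1] `<path>` quadratic bezier, #ff00ff→cut S825 F617: (136.578,106.667) → (122.627,102.741) → (104.256,97.990) → (81.465,92.412) → (54.255,86.008) → (22.626,78.779)

[2] `<path>` cubic bezier, #0000ff→score S438 F2180: (114.280,76.884) → (120.445,81.602) → (126.673,86.837) → (134.130,90.784) → (143.983,91.638) → (157.398,87.594)

[3] `<path>` line segment, #0000ff→score S438 F2180: (143.520,53.024) → (49.246,12.876)

[4] `<polygon>` regular polygon, #0000ff→score S438 F2180: (19.883,18.491) → (11.190,24.532) → (12.075,35.081) → (21.653,39.589) → (30.346,33.548) → (29.461,22.999) → (19.883,18.491) (closed)

G21
G90
G00 X136.578 Y106.667
M4 S825
G01 X122.627 Y102.741 F617
G01 X104.256 Y97.990
G01 X81.465 Y92.412
G01 X54.255 Y86.008
G01 X22.626 Y78.779
M5
G00 X114.280 Y76.884
M4 S438
G01 X120.445 Y81.602 F2180
G01 X126.673 Y86.837
G01 X134.130 Y90.784
G01 X143.983 Y91.638
G01 X157.398 Y87.594
M5
G00 X143.520 Y53.024
M4 S438
G01 X49.246 Y12.876 F2180
M5
G00 X19.883 Y18.491
M4 S438
G01 X11.190 Y24.532 F2180
G01 X12.075 Y35.081
G01 X21.653 Y39.589
G01 X30.346 Y33.548
G01 X29.461 Y22.999
G01 X19.883 Y18.491
M5
G00 X0.000 Y0.000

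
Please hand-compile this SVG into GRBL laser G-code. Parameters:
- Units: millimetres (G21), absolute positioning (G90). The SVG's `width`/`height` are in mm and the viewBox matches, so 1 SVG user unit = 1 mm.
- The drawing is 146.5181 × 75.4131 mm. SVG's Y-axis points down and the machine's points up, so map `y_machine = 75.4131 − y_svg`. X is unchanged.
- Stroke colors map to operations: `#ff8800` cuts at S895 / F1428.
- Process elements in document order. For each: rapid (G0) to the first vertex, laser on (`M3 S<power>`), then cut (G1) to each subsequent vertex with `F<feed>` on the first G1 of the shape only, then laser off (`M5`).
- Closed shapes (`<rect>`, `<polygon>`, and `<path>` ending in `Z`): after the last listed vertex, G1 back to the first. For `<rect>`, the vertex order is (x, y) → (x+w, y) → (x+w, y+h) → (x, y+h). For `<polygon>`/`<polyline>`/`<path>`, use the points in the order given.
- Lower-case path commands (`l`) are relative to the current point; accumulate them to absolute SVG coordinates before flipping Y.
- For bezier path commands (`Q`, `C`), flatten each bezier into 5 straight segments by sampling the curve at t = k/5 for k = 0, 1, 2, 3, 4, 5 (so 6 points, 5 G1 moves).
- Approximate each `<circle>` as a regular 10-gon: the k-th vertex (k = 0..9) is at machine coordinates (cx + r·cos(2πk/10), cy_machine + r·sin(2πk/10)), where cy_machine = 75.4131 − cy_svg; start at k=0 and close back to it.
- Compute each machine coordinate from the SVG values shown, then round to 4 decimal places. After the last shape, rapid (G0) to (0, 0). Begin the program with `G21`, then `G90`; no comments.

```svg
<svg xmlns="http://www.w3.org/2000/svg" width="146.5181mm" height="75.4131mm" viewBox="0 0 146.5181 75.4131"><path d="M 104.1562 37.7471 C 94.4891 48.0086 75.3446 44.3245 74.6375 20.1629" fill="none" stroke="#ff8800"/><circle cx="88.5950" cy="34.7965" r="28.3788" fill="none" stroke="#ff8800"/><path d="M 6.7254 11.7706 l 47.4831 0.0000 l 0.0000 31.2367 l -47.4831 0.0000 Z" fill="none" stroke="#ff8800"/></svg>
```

G21
G90
G0 X104.1562 Y37.6660
M3 S895
G1 X97.4420 Y33.2348 F1428
G1 X89.7931 Y32.4641
G1 X82.5494 Y35.6674
G1 X77.0509 Y43.1583
G1 X74.6375 Y55.2502
M5
G0 X116.9738 Y40.6166
M3 S895
G1 X111.5539 Y57.2972 F1428
G1 X97.3645 Y67.6064
G1 X79.8255 Y67.6064
G1 X65.6361 Y57.2972
G1 X60.2162 Y40.6166
G1 X65.6361 Y23.9360
G1 X79.8255 Y13.6268
G1 X97.3645 Y13.6268
G1 X111.5539 Y23.9360
G1 X116.9738 Y40.6166
M5
G0 X6.7254 Y63.6425
M3 S895
G1 X54.2085 Y63.6425 F1428
G1 X54.2085 Y32.4058
G1 X6.7254 Y32.4058
G1 X6.7254 Y63.6425
M5
G0 X0.0000 Y0.0000

1 u = 1 mm; y_m = 75.4131 − y.

[1] `<path>` cubic bezier, #ff8800→cut S895 F1428: (104.1562,37.6660) → (97.4420,33.2348) → (89.7931,32.4641) → (82.5494,35.6674) → (77.0509,43.1583) → (74.6375,55.2502)

[2] `<circle>` circle, #ff8800→cut S895 F1428: (116.9738,40.6166) → (111.5539,57.2972) → (97.3645,67.6064) → (79.8255,67.6064) → (65.6361,57.2972) → (60.2162,40.6166) → (65.6361,23.9360) → (79.8255,13.6268) → (97.3645,13.6268) → (111.5539,23.9360) → (116.9738,40.6166) (closed)

[3] `<path>` rectangle, #ff8800→cut S895 F1428: (6.7254,63.6425) → (54.2085,63.6425) → (54.2085,32.4058) → (6.7254,32.4058) → (6.7254,63.6425) (closed)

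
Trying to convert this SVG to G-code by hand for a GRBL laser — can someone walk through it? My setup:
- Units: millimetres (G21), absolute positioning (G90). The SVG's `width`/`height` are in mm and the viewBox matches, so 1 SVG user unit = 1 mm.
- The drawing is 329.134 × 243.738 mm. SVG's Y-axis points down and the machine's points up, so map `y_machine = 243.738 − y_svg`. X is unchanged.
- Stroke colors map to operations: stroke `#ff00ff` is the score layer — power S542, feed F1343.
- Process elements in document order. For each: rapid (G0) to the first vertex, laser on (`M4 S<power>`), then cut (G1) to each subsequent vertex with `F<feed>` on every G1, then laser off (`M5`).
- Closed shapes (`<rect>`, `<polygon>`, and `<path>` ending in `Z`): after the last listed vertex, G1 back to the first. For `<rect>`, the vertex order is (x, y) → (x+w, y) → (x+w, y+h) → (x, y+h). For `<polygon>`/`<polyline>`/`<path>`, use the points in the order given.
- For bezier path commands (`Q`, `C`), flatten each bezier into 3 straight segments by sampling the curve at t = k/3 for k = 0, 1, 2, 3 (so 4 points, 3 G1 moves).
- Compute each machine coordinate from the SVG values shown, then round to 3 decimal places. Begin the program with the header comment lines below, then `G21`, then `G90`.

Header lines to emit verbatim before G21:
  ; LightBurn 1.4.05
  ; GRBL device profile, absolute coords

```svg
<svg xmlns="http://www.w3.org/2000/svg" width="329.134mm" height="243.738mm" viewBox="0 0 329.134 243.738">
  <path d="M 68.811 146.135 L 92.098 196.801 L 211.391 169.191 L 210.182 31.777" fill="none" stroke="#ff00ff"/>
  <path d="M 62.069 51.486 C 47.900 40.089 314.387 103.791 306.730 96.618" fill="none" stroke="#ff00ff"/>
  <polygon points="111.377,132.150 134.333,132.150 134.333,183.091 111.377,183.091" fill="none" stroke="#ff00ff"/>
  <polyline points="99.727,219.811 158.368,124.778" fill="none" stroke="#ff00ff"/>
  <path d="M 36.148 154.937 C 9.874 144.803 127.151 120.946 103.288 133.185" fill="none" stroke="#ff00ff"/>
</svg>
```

viewBox `0 0 329.134 243.738` with mm width/height → 1 unit = 1 mm. Flip: y_m = 243.738 − y_svg.

**Shape 1** — `<path>` open polyline, stroke `#ff00ff` → score (S542, F1343). Machine vertices: (68.811,97.603) → (92.098,46.937) → (211.391,74.547) → (210.182,211.961). Open path.

**Shape 2** — `<path>` cubic bezier, stroke `#ff00ff` → score (S542, F1343). Control points (SVG): P0=(62.069,51.486), P1=(47.900,40.089), P2=(314.387,103.791), P3=(306.730,96.618); sampled at t=k/3. Machine vertices: (62.069,192.252) → (120.904,184.022) → (243.554,158.166) → (306.730,147.120). Open path.

**Shape 3** — `<polygon>` rectangle, stroke `#ff00ff` → score (S542, F1343). Machine vertices: (111.377,111.588) → (134.333,111.588) → (134.333,60.647) → (111.377,60.647) → (111.377,111.588). Closed: final G1 returns to the first vertex.

**Shape 4** — `<polyline>` line segment, stroke `#ff00ff` → score (S542, F1343). Machine vertices: (99.727,23.927) → (158.368,118.960). Open path.

**Shape 5** — `<path>` cubic bezier, stroke `#ff00ff` → score (S542, F1343). Control points (SVG): P0=(36.148,154.937), P1=(9.874,144.803), P2=(127.151,120.946), P3=(103.288,133.185); sampled at t=k/3. Machine vertices: (36.148,88.801) → (47.180,101.664) → (90.648,112.605) → (103.288,110.553). Open path.

; LightBurn 1.4.05
; GRBL device profile, absolute coords
G21
G90
G0 X68.811 Y97.603
M4 S542
G1 X92.098 Y46.937 F1343
G1 X211.391 Y74.547 F1343
G1 X210.182 Y211.961 F1343
M5
G0 X62.069 Y192.252
M4 S542
G1 X120.904 Y184.022 F1343
G1 X243.554 Y158.166 F1343
G1 X306.730 Y147.120 F1343
M5
G0 X111.377 Y111.588
M4 S542
G1 X134.333 Y111.588 F1343
G1 X134.333 Y60.647 F1343
G1 X111.377 Y60.647 F1343
G1 X111.377 Y111.588 F1343
M5
G0 X99.727 Y23.927
M4 S542
G1 X158.368 Y118.960 F1343
M5
G0 X36.148 Y88.801
M4 S542
G1 X47.180 Y101.664 F1343
G1 X90.648 Y112.605 F1343
G1 X103.288 Y110.553 F1343
M5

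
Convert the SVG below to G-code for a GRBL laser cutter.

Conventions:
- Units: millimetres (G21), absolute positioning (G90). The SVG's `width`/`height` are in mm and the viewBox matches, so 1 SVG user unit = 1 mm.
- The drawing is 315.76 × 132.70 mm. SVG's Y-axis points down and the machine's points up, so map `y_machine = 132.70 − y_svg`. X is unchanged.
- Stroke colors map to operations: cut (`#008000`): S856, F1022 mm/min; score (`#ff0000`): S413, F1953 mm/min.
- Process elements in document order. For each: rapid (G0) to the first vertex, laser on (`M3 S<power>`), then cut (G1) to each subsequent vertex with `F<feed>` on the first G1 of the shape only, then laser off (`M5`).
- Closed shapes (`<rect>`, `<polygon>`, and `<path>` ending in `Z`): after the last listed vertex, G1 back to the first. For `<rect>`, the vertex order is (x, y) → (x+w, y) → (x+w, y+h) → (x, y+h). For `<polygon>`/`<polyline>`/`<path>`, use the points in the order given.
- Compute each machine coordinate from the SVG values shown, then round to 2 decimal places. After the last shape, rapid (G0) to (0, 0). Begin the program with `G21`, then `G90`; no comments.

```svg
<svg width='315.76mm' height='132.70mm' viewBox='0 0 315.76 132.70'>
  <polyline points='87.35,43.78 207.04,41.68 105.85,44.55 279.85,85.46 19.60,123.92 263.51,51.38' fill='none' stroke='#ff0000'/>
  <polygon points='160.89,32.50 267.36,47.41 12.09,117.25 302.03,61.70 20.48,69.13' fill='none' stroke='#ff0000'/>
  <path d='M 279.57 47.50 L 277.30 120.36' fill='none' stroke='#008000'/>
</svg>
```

G21
G90
G0 X87.35 Y88.92
M3 S413
G1 X207.04 Y91.02 F1953
G1 X105.85 Y88.15
G1 X279.85 Y47.24
G1 X19.60 Y8.78
G1 X263.51 Y81.32
M5
G0 X160.89 Y100.20
M3 S413
G1 X267.36 Y85.29 F1953
G1 X12.09 Y15.45
G1 X302.03 Y71.00
G1 X20.48 Y63.57
G1 X160.89 Y100.20
M5
G0 X279.57 Y85.20
M3 S856
G1 X277.30 Y12.34 F1022
M5
G0 X0.00 Y0.00

Since the viewBox matches the mm dimensions, user units are millimetres directly. The only transform is the Y-flip y_m = 132.70 − y_svg.

Shape 1 is a open polyline drawn with `<polyline>`. Its stroke #ff0000 means score at S413, F1953. After flipping Y the toolpath is (87.35,88.92) → (207.04,91.02) → (105.85,88.15) → (279.85,47.24) → (19.60,8.78) → (263.51,81.32).

Shape 2 is a closed polygon drawn with `<polygon>`. Its stroke #ff0000 means score at S413, F1953. After flipping Y the toolpath is (160.89,100.20) → (267.36,85.29) → (12.09,15.45) → (302.03,71.00) → (20.48,63.57) → (160.89,100.20), returning to the start.

Shape 3 is a line segment drawn with `<path>`. Its stroke #008000 means cut at S856, F1022. After flipping Y the toolpath is (279.57,85.20) → (277.30,12.34).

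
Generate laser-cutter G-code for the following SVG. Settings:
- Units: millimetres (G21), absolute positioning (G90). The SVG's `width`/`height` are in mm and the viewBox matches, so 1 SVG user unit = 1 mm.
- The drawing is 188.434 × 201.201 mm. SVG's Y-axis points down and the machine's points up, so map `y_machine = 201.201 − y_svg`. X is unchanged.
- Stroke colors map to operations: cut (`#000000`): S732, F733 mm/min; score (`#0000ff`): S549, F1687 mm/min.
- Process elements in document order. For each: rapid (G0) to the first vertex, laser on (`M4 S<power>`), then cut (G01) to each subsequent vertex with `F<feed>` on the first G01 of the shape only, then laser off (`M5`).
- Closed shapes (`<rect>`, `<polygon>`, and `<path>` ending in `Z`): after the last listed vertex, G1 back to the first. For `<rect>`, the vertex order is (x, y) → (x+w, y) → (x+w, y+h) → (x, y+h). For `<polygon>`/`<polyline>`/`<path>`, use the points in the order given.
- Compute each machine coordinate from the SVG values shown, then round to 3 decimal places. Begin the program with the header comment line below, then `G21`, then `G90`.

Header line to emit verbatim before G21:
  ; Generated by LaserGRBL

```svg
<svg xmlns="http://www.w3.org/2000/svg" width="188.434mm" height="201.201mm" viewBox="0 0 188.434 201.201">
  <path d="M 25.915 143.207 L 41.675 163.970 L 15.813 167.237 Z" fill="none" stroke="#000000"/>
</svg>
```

Since the viewBox matches the mm dimensions, user units are millimetres directly. The only transform is the Y-flip y_m = 201.201 − y_svg.

Shape 1 is a regular polygon drawn with `<path>`. Its stroke #000000 means cut at S732, F733. After flipping Y the toolpath is (25.915,57.994) → (41.675,37.231) → (15.813,33.964) → (25.915,57.994), returning to the start.

; Generated by LaserGRBL
G21
G90
G0 X25.915 Y57.994
M4 S732
G01 X41.675 Y37.231 F733
G01 X15.813 Y33.964
G01 X25.915 Y57.994
M5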